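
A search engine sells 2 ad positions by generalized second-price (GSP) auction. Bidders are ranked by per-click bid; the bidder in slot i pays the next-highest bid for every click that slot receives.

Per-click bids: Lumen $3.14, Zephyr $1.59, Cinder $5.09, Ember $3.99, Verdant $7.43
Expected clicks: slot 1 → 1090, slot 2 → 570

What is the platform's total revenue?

Total revenue: $7822.40

Per-click bids in order: $7.43 (Verdant) > $5.09 (Cinder) > $3.99 (Ember) > …
Slot 1: Verdant pays $5.09 × 1090 = $5548.10
Slot 2: Cinder pays $3.99 × 570 = $2274.30
Total = $7822.40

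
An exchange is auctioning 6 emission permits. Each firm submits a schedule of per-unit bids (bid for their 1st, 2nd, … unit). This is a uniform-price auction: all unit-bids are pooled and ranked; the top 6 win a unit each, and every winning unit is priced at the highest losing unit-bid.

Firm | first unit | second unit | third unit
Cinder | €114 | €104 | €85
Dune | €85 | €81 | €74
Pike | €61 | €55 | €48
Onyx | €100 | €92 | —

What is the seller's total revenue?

Merging the schedules and taking the best 6: 114 (Cinder-1), 104 (Cinder-2), 100 (Onyx-1), 92 (Onyx-2), 85 (Cinder-3), 85 (Dune-1)
Highest rejected unit-bid = €81.
Allocation: Cinder 3, Dune 1, Onyx 2. Every unit priced at €81.
Revenue = 6 × 81 = €486.

Total revenue: €486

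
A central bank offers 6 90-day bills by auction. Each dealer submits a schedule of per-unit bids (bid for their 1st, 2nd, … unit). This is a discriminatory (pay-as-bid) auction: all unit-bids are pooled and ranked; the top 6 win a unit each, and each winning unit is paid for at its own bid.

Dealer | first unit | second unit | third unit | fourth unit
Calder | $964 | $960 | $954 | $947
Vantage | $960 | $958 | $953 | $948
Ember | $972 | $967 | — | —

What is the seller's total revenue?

All unit-bids, highest first — top 6: 972 (Ember-1), 967 (Ember-2), 964 (Calder-1), 960 (Calder-2), 960 (Vantage-1), 958 (Vantage-2)
Next rejected bid: $954 (not a price — pay-as-bid).
Each winning unit pays its own bid.
Revenue = 972 + 967 + 964 + 960 + 960 + 958 = $5,781.

Total revenue: $5,781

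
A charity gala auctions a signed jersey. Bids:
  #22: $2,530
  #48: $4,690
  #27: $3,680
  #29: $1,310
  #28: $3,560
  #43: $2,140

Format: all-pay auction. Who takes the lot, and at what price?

#48 pays $4,690

Rule: the highest bidder wins the item, but every bidder pays their own bid.
Bids in order: 4,690 (#48) > 3,680 (#27) > 3,560 (#28) > 2,530 (#22) > 2,140 (#43) > 1,310 (#29)
#48 is highest and takes the item; every bidder forfeits their bid.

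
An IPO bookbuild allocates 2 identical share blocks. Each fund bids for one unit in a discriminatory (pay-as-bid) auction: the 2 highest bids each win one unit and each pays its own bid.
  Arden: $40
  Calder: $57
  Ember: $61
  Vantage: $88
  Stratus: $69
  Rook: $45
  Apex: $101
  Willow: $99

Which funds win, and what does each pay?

Apex $101, Willow $99

Bids ranked high→low: 101 (Apex), 99 (Willow), 88 (Vantage), 69 (Stratus), …
Top 2: Apex, Willow.
Each winner pays its own bid: Apex $101, Willow $99.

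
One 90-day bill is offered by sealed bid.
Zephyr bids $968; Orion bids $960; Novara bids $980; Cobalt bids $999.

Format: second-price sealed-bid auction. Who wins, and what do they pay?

Cobalt pays $980

Bids ranked: 999 (Cobalt) > 980 (Novara) > 968 (Zephyr) > 960 (Orion)
Second-price: Cobalt pays Novara's bid of $980.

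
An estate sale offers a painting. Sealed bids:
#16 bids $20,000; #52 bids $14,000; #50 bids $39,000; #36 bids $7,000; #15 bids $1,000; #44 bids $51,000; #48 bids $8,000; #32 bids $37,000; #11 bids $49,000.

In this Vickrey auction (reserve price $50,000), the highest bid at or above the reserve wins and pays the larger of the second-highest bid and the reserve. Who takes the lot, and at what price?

#44 pays $50,000

Vickrey auction (reserve price $50,000): the highest bid at or above the reserve wins and pays the larger of the second-highest bid and the reserve.
Bids ranked: 51,000 (#44) > 49,000 (#11) > 39,000 (#50) > 37,000 (#32) > 20,000 (#16) > 14,000 (#52) > …
Highest eligible bid: #44 at $51,000.
max(second-highest $49,000, reserve $50,000) = $50,000.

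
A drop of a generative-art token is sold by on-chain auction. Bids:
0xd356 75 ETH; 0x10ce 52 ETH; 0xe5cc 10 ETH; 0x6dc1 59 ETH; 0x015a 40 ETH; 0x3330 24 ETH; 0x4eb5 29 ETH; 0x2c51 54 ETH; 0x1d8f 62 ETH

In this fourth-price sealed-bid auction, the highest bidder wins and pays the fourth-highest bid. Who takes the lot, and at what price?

0xd356 pays 54 ETH

Bids in order: 75 (0xd356) > 62 (0x1d8f) > 59 (0x6dc1) > 54 (0x2c51) > 52 (0x10ce) > 40 (0x015a) > …
0xd356 wins; payment is bid #4 in the ranking = 54 ETH.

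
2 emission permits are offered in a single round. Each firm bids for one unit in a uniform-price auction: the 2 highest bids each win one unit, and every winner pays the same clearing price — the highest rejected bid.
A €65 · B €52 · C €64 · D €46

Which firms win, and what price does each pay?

Bids ranked high→low: 65 (A), 64 (C), 52 (B), 46 (D)
The 2 highest are A, C.
Clearing price = highest rejected bid = €52.

A, C; each pays €52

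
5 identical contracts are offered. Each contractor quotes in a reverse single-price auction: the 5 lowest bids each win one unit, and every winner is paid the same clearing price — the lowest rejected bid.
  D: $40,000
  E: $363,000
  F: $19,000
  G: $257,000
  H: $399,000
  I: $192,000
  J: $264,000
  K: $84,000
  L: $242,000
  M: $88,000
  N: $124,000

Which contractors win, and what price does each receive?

Ordering the bids: 19,000 (F), 40,000 (D), 84,000 (K), 88,000 (M), 124,000 (N), 192,000 (I), 242,000 (L), …
The 5 lowest are F, D, K, M, N.
First losing bid is I's $192,000, which sets the uniform price.

F, D, K, M, N; each is paid $192,000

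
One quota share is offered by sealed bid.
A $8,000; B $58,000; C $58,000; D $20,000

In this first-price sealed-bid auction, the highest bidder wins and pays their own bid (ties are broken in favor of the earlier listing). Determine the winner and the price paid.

First-price sealed-bid auction: the highest bidder wins and pays their own bid.
Bids in order: 58,000 (B) > 58,000 (C) > 20,000 (D) > 8,000 (A)
B and C tie at $58,000; tie-break gives it to B.
B has the highest bid and pays exactly that: $58,000.

B pays $58,000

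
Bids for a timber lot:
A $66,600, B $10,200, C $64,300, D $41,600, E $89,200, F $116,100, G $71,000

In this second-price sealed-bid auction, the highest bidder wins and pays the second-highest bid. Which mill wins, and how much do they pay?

F pays $89,200

Bids in order: 116,100 (F) > 89,200 (E) > 71,000 (G) > 66,600 (A) > 64,300 (C) > 41,600 (D) > …
F wins with the highest bid; price is set by the runner-up at $89,200.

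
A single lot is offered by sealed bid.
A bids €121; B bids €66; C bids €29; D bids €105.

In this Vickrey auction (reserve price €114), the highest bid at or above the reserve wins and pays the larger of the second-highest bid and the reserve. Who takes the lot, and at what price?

Bids in order: 121 (A) > 105 (D) > 66 (B) > 29 (C)
A has the top bid at or above the reserve (€121).
max(second-highest €105, reserve €114) = €114.

A pays €114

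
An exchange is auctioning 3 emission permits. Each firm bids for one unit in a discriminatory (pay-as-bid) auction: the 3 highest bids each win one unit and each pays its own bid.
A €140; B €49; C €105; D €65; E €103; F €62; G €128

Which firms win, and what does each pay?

A €140, G €128, C €105

Bids ranked high→low: 140 (A), 128 (G), 105 (C), 103 (E), 65 (D), …
Top 3: A, G, C.
Each winner pays its own bid: A €140, G €128, C €105.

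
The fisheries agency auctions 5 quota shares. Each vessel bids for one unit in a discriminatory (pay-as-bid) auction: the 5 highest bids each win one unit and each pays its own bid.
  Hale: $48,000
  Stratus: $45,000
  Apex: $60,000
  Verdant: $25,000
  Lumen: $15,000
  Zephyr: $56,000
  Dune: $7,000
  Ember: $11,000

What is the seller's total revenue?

Ordering the bids: 60,000 (Apex), 56,000 (Zephyr), 48,000 (Hale), 45,000 (Stratus), 25,000 (Verdant), 15,000 (Lumen), 11,000 (Ember), …
Winners (5 units): Apex, Zephyr, Hale, Stratus, Verdant.
Total revenue = 60,000 + 56,000 + 48,000 + 45,000 + 25,000 = $234,000.

Total revenue: $234,000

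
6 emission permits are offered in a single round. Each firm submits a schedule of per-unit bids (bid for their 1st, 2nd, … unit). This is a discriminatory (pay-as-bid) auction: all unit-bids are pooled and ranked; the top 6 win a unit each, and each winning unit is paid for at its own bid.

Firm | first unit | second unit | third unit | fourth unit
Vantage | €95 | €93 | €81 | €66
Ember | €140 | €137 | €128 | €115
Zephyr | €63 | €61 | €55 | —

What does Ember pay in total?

All unit-bids, highest first — top 6: 140 (Ember-1), 137 (Ember-2), 128 (Ember-3), 115 (Ember-4), 95 (Vantage-1), 93 (Vantage-2)
Next rejected bid: €81 (not a price — pay-as-bid).
Ember's winning unit-bids: 140 + 137 + 128 + 115 = €520.

Ember pays €520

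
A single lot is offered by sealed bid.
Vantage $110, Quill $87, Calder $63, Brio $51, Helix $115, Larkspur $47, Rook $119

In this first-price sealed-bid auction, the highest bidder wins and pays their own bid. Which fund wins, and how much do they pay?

Rook pays $119

Bids ranked: 119 (Rook) > 115 (Helix) > 110 (Vantage) > 87 (Quill) > 63 (Calder) > 51 (Brio) > …
Rook is highest → pays own bid, $119.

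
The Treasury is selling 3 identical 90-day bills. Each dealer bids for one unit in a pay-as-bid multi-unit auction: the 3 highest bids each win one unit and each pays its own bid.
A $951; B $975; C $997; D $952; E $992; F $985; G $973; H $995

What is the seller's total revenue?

Bids ranked high→low: 997 (C), 995 (H), 992 (E), 985 (F), 975 (B), …
Top 3: C, H, E.
Total revenue = 997 + 995 + 992 = $2,984.

Total revenue: $2,984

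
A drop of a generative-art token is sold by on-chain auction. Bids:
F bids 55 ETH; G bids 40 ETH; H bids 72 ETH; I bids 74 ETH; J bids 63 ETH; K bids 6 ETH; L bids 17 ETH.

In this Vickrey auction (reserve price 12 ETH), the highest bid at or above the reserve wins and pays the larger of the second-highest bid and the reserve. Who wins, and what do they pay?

Vickrey auction (reserve price 12 ETH): the highest bid at or above the reserve wins and pays the larger of the second-highest bid and the reserve.
Bids in order: 74 (I) > 72 (H) > 63 (J) > 55 (F) > 40 (G) > 17 (L) > …
I has the top bid at or above the reserve (74 ETH).
Second-highest bid 72 ETH exceeds the reserve 12 ETH → payment 72 ETH.

I pays 72 ETH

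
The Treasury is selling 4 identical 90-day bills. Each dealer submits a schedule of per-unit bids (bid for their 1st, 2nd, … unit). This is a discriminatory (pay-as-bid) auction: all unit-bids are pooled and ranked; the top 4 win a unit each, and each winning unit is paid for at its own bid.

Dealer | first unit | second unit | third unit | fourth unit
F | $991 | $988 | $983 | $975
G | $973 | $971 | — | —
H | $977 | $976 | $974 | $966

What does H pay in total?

H pays $977

Pooled unit-bids ranked (top 4): 991 (F-1), 988 (F-2), 983 (F-3), 977 (H-1)
Next rejected bid: $976 (not a price — pay-as-bid).
H's winning unit-bids: 977 = $977.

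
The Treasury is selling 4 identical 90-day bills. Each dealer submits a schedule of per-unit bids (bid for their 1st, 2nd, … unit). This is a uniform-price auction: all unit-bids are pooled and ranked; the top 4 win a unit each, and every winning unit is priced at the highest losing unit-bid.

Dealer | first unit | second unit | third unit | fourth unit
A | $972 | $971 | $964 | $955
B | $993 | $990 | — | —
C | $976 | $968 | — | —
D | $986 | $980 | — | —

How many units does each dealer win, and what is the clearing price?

B 2, D 2; clearing price $976

Pooled unit-bids ranked (top 4): 993 (B-1), 990 (B-2), 986 (D-1), 980 (D-2)
The (k+1)-th unit-bid is $976.
Allocation: B 2, D 2.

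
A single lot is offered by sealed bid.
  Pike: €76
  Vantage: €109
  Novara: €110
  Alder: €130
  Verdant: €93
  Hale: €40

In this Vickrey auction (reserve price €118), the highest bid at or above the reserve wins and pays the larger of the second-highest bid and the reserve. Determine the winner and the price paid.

Bids ranked: 130 (Alder) > 110 (Novara) > 109 (Vantage) > 93 (Verdant) > 76 (Pike) > 40 (Hale)
Alder has the top bid at or above the reserve (€130).
Second-highest bid €110 is below the reserve €118, so the reserve binds → payment €118.

Alder pays €118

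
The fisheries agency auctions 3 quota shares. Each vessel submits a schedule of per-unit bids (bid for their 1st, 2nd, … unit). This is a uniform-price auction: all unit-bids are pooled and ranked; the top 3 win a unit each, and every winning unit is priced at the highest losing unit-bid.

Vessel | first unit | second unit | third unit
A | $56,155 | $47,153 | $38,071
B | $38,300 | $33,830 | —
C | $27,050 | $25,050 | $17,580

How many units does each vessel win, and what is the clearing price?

A 2, B 1; clearing price $38,071

Merging the schedules and taking the best 3: 56,155 (A-1), 47,153 (A-2), 38,300 (B-1)
First bid not allocated: $38,071.
Allocation: A 2, B 1.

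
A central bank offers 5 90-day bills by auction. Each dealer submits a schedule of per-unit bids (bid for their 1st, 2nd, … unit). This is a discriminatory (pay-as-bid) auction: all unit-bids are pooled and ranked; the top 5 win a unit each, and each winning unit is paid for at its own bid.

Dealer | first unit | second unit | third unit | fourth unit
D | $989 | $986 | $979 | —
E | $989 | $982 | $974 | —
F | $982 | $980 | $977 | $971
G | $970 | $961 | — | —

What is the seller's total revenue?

Total revenue: $4,928

Merging the schedules and taking the best 5: 989 (D-1), 989 (E-1), 986 (D-2), 982 (E-2), 982 (F-1)
Next rejected bid: $980 (not a price — pay-as-bid).
Each winning unit pays its own bid.
Revenue = 989 + 989 + 986 + 982 + 982 = $4,928.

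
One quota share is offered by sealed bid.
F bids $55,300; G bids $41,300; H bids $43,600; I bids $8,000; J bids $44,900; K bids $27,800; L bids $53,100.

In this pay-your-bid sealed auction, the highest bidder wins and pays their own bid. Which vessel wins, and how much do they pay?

Rule: the highest bidder wins and pays their own bid.
Bids ranked: 55,300 (F) > 53,100 (L) > 44,900 (J) > 43,600 (H) > 41,300 (G) > 27,800 (K) > …
F is highest → pays own bid, $55,300.

F pays $55,300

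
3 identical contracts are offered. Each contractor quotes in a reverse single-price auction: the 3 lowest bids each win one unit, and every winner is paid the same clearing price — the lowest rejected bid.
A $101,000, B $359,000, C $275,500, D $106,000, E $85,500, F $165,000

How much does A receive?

A is paid $165,000

Sorting: 85,500 (E), 101,000 (A), 106,000 (D), 165,000 (F), 275,500 (C), …
The 3 lowest are E, A, D.
Lowest unsuccessful bid: $165,000 → clearing price.
A wins → is paid $165,000.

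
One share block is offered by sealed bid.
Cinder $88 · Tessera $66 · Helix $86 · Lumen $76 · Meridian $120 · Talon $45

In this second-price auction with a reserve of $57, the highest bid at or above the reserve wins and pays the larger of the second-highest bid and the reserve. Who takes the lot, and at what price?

Meridian pays $88

Bids ranked: 120 (Meridian) > 88 (Cinder) > 86 (Helix) > 76 (Lumen) > 66 (Tessera) > 45 (Talon)
Highest eligible bid: Meridian at $120.
max(second-highest $88, reserve $57) = $88; the reserve does not bind.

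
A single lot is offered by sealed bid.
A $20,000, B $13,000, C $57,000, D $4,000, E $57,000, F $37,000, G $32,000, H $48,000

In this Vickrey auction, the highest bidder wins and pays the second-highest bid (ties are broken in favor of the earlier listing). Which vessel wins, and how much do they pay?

Rule: the highest bidder wins and pays the second-highest bid.
Bids in order: 57,000 (C) > 57,000 (E) > 48,000 (H) > 37,000 (F) > 32,000 (G) > 20,000 (A) > …
C and E tie at $57,000; tie-break gives it to C.
C wins with the highest bid; price is set by the runner-up at $57,000.

C pays $57,000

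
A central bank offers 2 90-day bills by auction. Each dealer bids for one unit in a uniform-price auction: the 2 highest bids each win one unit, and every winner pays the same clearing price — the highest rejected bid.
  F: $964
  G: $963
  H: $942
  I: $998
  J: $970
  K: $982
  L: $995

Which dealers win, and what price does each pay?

I, L; each pays $982

Sorting: 998 (I), 995 (L), 982 (K), 970 (J), …
Winners (2 units): I, L.
First losing bid is K's $982, which sets the uniform price.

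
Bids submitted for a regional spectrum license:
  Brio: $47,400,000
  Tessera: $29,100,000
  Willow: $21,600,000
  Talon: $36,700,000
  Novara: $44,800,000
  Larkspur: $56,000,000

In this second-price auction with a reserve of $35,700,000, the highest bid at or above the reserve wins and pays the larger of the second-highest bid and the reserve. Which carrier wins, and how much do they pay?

Sorting bids: 56,000,000 (Larkspur) > 47,400,000 (Brio) > 44,800,000 (Novara) > 36,700,000 (Talon) > 29,100,000 (Tessera) > 21,600,000 (Willow)
Larkspur has the top bid at or above the reserve ($56,000,000).
Second-highest bid $47,400,000 exceeds the reserve $35,700,000 → payment $47,400,000.

Larkspur pays $47,400,000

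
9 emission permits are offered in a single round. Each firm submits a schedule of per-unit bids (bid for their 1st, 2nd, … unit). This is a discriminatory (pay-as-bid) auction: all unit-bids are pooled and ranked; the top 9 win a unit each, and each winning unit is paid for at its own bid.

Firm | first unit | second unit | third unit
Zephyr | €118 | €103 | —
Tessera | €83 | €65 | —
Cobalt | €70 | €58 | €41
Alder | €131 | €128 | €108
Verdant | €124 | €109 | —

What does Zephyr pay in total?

Pooled unit-bids ranked (top 9): 131 (Alder-1), 128 (Alder-2), 124 (Verdant-1), 118 (Zephyr-1), 109 (Verdant-2), 108 (Alder-3), 103 (Zephyr-2), 83 (Tessera-1), 70 (Cobalt-1)
Next rejected bid: €65 (not a price — pay-as-bid).
Zephyr's winning unit-bids: 118 + 103 = €221.

Zephyr pays €221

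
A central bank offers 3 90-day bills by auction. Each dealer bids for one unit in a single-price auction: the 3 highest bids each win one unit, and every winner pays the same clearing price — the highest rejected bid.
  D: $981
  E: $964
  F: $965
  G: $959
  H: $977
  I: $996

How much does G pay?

Bids ranked high→low: 996 (I), 981 (D), 977 (H), 965 (F), 964 (E), …
Top 3: I, D, H.
Clearing price = highest rejected bid = $965.
G does not win → pays $0.

G pays $0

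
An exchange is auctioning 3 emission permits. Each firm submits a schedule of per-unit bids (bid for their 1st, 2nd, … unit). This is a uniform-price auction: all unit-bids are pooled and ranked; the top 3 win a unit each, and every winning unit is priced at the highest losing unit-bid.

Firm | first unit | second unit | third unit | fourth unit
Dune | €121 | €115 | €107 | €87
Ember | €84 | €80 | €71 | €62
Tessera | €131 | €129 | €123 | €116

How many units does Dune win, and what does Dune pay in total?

All unit-bids, highest first — top 3: 131 (Tessera-1), 129 (Tessera-2), 123 (Tessera-3)
First bid not allocated: €121.
Dune wins 0 unit(s) at €121 each.

Dune: 0 units, pays €0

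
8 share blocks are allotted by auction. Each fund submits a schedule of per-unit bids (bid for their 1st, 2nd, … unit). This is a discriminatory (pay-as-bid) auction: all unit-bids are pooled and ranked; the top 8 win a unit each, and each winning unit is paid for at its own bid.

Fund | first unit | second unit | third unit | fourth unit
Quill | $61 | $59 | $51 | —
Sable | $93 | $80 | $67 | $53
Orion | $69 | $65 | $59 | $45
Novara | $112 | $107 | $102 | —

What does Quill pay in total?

Pooled unit-bids ranked (top 8): 112 (Novara-1), 107 (Novara-2), 102 (Novara-3), 93 (Sable-1), 80 (Sable-2), 69 (Orion-1), 67 (Sable-3), 65 (Orion-2)
Next rejected bid: $61 (not a price — pay-as-bid).
Quill wins no units.

Quill pays $0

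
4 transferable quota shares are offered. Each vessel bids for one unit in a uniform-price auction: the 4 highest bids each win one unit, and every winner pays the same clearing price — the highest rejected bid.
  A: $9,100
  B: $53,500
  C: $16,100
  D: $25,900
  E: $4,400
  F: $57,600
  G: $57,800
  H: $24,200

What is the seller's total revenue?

Total revenue: $96,800

Ordering the bids: 57,800 (G), 57,600 (F), 53,500 (B), 25,900 (D), 24,200 (H), 16,100 (C), …
The 4 highest are G, F, B, D.
Clearing price = highest rejected bid = $24,200.
Total revenue = 4 × $24,200 = $96,800.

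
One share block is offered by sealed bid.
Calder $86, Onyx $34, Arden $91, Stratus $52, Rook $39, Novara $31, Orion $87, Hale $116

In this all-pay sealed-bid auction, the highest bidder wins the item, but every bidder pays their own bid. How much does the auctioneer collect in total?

Total revenue: $536

All-pay sealed-bid auction: the highest bidder wins the item, but every bidder pays their own bid.
Bids ranked: 116 (Hale) > 91 (Arden) > 87 (Orion) > 86 (Calder) > 52 (Stratus) > 39 (Rook) > …
Every bidder forfeits their bid regardless of winning.
Revenue = 86 + 34 + 91 + 52 + 39 + 31 + 87 + 116 = $536.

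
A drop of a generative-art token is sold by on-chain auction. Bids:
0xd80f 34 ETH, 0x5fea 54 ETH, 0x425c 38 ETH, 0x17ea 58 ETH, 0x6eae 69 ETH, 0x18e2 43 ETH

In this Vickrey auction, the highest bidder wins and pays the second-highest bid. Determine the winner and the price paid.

0x6eae pays 58 ETH

Bids ranked: 69 (0x6eae) > 58 (0x17ea) > 54 (0x5fea) > 43 (0x18e2) > 38 (0x425c) > 34 (0xd80f)
Second-price: 0x6eae pays 0x17ea's bid of 58 ETH.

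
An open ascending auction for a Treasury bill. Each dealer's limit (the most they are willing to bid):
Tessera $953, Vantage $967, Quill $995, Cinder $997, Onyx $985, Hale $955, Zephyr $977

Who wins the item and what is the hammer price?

Cinder wins at $995

Ascending (English) auction: the price rises until one bidder remains; the winner pays the price at which the last rival dropped out.
Limits in order: 997 (Cinder) > 995 (Quill) > 985 (Onyx) > 977 (Zephyr) > 967 (Vantage) > 955 (Hale) > …
Quill is the last rival to drop out, at $995; Cinder remains and wins at that price.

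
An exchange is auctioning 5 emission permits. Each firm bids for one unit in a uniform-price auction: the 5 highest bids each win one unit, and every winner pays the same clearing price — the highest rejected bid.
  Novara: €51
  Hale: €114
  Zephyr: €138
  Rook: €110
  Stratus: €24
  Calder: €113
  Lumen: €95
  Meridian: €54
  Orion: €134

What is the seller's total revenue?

Total revenue: €475

Sorting: 138 (Zephyr), 134 (Orion), 114 (Hale), 113 (Calder), 110 (Rook), 95 (Lumen), 54 (Meridian), …
Winners (5 units): Zephyr, Orion, Hale, Calder, Rook.
Highest unsuccessful bid: €95 → clearing price.
Total revenue = 5 × €95 = €475.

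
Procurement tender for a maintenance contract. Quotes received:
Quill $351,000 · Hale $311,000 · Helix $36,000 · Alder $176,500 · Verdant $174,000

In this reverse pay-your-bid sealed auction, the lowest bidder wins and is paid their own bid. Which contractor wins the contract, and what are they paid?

Helix is paid $36,000

Reverse pay-your-bid sealed auction: the lowest bidder wins and is paid their own bid.
Bids ranked: 36,000 (Helix) < 174,000 (Verdant) < 176,500 (Alder) < 311,000 (Hale) < 351,000 (Quill)
Helix has the lowest bid and is paid exactly that: $36,000.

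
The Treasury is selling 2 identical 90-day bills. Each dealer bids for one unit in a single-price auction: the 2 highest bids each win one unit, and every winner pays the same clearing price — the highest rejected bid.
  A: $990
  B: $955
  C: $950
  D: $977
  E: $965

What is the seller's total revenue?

Bids ranked high→low: 990 (A), 977 (D), 965 (E), 955 (B), …
Winners (2 units): A, D.
Highest unsuccessful bid: $965 → clearing price.
Total revenue = 2 × $965 = $1,930.

Total revenue: $1,930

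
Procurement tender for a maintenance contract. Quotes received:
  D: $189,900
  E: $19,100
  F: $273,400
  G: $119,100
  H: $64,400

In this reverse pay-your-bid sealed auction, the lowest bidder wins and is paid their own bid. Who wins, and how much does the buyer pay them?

E is paid $19,100

Sorting bids: 19,100 (E) < 64,400 (H) < 119,100 (G) < 189,900 (D) < 273,400 (F)
First-price: E is paid what they bid, $19,100.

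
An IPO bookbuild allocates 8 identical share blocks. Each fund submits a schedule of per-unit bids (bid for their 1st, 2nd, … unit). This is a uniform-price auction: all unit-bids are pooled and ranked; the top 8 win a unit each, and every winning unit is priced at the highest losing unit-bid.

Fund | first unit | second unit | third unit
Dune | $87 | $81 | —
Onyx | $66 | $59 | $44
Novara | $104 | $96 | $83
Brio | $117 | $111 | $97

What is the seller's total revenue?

Total revenue: $528

All unit-bids, highest first — top 8: 117 (Brio-1), 111 (Brio-2), 104 (Novara-1), 97 (Brio-3), 96 (Novara-2), 87 (Dune-1), 83 (Novara-3), 81 (Dune-2)
First bid not allocated: $66.
Allocation: Brio 3, Dune 2, Novara 3. Every unit priced at $66.
Revenue = 8 × 66 = $528.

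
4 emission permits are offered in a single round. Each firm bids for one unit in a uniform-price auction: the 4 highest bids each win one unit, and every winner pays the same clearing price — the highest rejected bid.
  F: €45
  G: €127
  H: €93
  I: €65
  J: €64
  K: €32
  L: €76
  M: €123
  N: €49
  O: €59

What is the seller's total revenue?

Sorting: 127 (G), 123 (M), 93 (H), 76 (L), 65 (I), 64 (J), …
Winners (4 units): G, M, H, L.
Clearing price = highest rejected bid = €65.
Total revenue = 4 × €65 = €260.

Total revenue: €260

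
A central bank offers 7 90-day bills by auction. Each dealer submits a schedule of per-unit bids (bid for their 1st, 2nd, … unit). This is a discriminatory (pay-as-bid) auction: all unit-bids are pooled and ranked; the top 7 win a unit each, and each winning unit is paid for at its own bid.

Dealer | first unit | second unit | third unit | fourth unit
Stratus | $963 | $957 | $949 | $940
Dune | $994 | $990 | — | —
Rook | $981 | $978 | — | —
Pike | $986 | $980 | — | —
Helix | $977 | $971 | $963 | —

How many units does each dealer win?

Dune 2, Helix 1, Pike 2, Rook 2

Merging the schedules and taking the best 7: 994 (Dune-1), 990 (Dune-2), 986 (Pike-1), 981 (Rook-1), 980 (Pike-2), 978 (Rook-2), 977 (Helix-1)
Next rejected bid: $971 (not a price — pay-as-bid).
Allocation: Dune 2, Helix 1, Pike 2, Rook 2.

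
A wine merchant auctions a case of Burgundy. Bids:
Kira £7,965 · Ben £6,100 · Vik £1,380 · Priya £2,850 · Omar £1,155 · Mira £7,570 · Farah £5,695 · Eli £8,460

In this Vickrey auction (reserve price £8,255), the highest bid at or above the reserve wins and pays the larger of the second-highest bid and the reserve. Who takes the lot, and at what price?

Eli pays £8,255

Sorting bids: 8,460 (Eli) > 7,965 (Kira) > 7,570 (Mira) > 6,100 (Ben) > 5,695 (Farah) > 2,850 (Priya) > …
Highest eligible bid: Eli at £8,460.
Second-highest bid £7,965 is below the reserve £8,255, so the reserve binds → payment £8,255.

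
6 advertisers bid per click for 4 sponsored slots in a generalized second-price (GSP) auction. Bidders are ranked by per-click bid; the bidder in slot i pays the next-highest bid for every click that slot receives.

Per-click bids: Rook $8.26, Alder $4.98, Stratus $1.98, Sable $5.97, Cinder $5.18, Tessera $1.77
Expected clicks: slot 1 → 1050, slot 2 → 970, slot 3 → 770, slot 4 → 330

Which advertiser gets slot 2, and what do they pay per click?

Per-click bids in order: $8.26 (Rook) > $5.97 (Sable) > $5.18 (Cinder) > $4.98 (Alder) > $1.98 (Stratus) > …
Slot 2 goes to the second-ranked bidder, Sable, who pays the next bid down: $5.18/click.

Sable; $5.18 per click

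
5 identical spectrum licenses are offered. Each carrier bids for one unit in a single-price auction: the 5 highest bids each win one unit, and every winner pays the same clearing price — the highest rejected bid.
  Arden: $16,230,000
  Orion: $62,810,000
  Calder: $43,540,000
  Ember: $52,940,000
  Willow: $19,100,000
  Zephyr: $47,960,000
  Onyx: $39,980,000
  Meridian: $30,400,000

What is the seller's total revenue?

Ordering the bids: 62,810,000 (Orion), 52,940,000 (Ember), 47,960,000 (Zephyr), 43,540,000 (Calder), 39,980,000 (Onyx), 30,400,000 (Meridian), 19,100,000 (Willow), …
Winners (5 units): Orion, Ember, Zephyr, Calder, Onyx.
First losing bid is Meridian's $30,400,000, which sets the uniform price.
Total revenue = 5 × $30,400,000 = $152,000,000.

Total revenue: $152,000,000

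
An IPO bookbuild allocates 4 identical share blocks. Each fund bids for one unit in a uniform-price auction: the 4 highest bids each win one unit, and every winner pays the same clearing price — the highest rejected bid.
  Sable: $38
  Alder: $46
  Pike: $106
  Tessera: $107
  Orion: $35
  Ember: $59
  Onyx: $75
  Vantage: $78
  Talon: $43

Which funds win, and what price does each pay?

Sorting: 107 (Tessera), 106 (Pike), 78 (Vantage), 75 (Onyx), 59 (Ember), 46 (Alder), …
Top 4: Tessera, Pike, Vantage, Onyx.
Highest unsuccessful bid: $59 → clearing price.

Tessera, Pike, Vantage, Onyx; each pays $59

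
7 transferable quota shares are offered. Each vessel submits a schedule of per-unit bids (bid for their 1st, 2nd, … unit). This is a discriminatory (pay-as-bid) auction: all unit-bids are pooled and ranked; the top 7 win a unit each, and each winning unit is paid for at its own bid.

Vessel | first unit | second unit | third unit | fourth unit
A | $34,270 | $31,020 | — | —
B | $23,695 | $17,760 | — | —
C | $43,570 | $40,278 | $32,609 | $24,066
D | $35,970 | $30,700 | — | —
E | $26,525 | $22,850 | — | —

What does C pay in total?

C pays $116,457

Pooled unit-bids ranked (top 7): 43,570 (C-1), 40,278 (C-2), 35,970 (D-1), 34,270 (A-1), 32,609 (C-3), 31,020 (A-2), 30,700 (D-2)
Next rejected bid: $26,525 (not a price — pay-as-bid).
C's winning unit-bids: 43,570 + 40,278 + 32,609 = $116,457.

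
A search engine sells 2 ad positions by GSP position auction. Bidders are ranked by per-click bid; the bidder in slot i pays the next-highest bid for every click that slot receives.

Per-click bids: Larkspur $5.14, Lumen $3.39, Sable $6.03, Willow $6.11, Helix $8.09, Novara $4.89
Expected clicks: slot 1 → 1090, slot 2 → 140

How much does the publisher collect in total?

Per-click bids in order: $8.09 (Helix) > $6.11 (Willow) > $6.03 (Sable) > …
Slot 1: Helix pays $6.11 × 1090 = $6659.90
Slot 2: Willow pays $6.03 × 140 = $844.20
Total = $7504.10

Total revenue: $7504.10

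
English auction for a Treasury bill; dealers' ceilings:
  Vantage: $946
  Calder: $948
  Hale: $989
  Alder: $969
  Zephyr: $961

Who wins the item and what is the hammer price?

Hale wins at $969

Limits ranked: 989 (Hale) > 969 (Alder) > 961 (Zephyr) > 948 (Calder) > 946 (Vantage)
Once the price passes $969, only Hale is left; the hammer falls at Alder's limit of $969.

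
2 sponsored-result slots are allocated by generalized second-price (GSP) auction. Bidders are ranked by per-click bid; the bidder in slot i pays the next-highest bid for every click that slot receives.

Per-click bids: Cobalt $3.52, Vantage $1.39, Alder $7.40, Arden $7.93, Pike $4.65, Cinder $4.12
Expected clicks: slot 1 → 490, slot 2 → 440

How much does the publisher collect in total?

Total revenue: $5672.00

Per-click bids in order: $7.93 (Arden) > $7.40 (Alder) > $4.65 (Pike) > …
Slot 1: Arden pays $7.40 × 490 = $3626.00
Slot 2: Alder pays $4.65 × 440 = $2046.00
Total = $5672.00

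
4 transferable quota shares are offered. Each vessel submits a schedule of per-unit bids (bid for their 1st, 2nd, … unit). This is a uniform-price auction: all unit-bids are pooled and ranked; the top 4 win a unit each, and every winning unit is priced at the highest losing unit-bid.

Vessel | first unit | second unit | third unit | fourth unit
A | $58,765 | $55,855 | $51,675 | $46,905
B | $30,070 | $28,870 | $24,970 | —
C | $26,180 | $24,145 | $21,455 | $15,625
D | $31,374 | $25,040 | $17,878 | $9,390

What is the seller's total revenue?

Total revenue: $125,496

Pooled unit-bids ranked (top 4): 58,765 (A-1), 55,855 (A-2), 51,675 (A-3), 46,905 (A-4)
Highest rejected unit-bid = $31,374.
Allocation: A 4. Every unit priced at $31,374.
Revenue = 4 × 31,374 = $125,496.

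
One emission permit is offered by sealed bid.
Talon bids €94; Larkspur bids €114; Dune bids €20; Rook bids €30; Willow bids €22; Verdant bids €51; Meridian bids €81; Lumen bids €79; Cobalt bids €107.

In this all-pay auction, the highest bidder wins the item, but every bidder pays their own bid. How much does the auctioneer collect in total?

Sorting bids: 114 (Larkspur) > 107 (Cobalt) > 94 (Talon) > 81 (Meridian) > 79 (Lumen) > 51 (Verdant) > …
Larkspur wins with the top bid; all bids are sunk regardless.
Every bidder forfeits their bid regardless of winning.
Revenue = 94 + 114 + 20 + 30 + 22 + 51 + 81 + 79 + 107 = €598.

Total revenue: €598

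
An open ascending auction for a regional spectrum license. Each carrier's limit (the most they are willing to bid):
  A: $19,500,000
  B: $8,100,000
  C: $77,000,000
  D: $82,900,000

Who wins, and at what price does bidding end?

Rule: the price rises until one bidder remains; the winner pays the price at which the last rival dropped out.
Limits in order: 82,900,000 (D) > 77,000,000 (C) > 19,500,000 (A) > 8,100,000 (B)
C is the last rival to drop out, at $77,000,000; D remains and wins at that price.

D wins at $77,000,000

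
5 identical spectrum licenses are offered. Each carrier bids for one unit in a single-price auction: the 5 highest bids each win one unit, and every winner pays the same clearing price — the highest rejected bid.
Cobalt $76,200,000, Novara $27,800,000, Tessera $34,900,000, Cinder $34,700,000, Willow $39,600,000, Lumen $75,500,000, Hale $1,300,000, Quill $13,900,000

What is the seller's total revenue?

Bids ranked high→low: 76,200,000 (Cobalt), 75,500,000 (Lumen), 39,600,000 (Willow), 34,900,000 (Tessera), 34,700,000 (Cinder), 27,800,000 (Novara), 13,900,000 (Quill), …
Winners (5 units): Cobalt, Lumen, Willow, Tessera, Cinder.
First losing bid is Novara's $27,800,000, which sets the uniform price.
Total revenue = 5 × $27,800,000 = $139,000,000.

Total revenue: $139,000,000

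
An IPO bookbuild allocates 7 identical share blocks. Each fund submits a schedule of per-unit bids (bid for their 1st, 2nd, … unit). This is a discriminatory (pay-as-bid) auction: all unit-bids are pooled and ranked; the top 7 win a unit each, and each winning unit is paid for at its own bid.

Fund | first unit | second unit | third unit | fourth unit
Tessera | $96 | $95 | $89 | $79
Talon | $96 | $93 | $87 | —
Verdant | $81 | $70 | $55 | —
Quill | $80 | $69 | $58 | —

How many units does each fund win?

All unit-bids, highest first — top 7: 96 (Tessera-1), 96 (Talon-1), 95 (Tessera-2), 93 (Talon-2), 89 (Tessera-3), 87 (Talon-3), 81 (Verdant-1)
Next rejected bid: $80 (not a price — pay-as-bid).
Allocation: Talon 3, Tessera 3, Verdant 1.

Talon 3, Tessera 3, Verdant 1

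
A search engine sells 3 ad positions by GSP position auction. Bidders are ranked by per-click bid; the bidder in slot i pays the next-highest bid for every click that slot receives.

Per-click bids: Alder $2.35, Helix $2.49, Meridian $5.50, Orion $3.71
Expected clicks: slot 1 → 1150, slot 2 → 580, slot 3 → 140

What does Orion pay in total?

Sorting advertisers: $5.50 (Meridian) > $3.71 (Orion) > $2.49 (Helix) > $2.35 (Alder)
Orion holds slot 2 → pays next bid $2.49 × 580 clicks = $1444.20.

Orion pays $1444.20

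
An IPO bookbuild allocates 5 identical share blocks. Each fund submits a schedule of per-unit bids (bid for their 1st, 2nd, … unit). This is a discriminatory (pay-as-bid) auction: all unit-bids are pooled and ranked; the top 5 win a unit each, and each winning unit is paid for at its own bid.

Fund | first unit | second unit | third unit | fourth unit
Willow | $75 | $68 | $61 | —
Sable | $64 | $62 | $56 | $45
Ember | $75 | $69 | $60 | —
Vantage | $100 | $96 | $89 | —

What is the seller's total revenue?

All unit-bids, highest first — top 5: 100 (Vantage-1), 96 (Vantage-2), 89 (Vantage-3), 75 (Willow-1), 75 (Ember-1)
Next rejected bid: $69 (not a price — pay-as-bid).
Each winning unit pays its own bid.
Revenue = 100 + 96 + 89 + 75 + 75 = $435.

Total revenue: $435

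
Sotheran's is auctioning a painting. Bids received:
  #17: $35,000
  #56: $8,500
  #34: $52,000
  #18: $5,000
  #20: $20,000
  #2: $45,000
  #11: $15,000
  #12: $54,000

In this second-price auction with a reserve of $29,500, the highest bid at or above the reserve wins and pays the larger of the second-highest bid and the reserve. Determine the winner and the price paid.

#12 pays $52,000

Sorting bids: 54,000 (#12) > 52,000 (#34) > 45,000 (#2) > 35,000 (#17) > 20,000 (#20) > 15,000 (#11) > …
#12 has the top bid at or above the reserve ($54,000).
max(second-highest $52,000, reserve $29,500) = $52,000; the reserve does not bind.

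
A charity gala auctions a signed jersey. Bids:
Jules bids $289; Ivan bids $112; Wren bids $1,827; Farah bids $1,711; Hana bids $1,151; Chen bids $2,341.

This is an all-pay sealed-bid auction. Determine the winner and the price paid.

Chen pays $2,341

Bids ranked: 2,341 (Chen) > 1,827 (Wren) > 1,711 (Farah) > 1,151 (Hana) > 289 (Jules) > 112 (Ivan)
Chen wins with the top bid; all bids are sunk regardless.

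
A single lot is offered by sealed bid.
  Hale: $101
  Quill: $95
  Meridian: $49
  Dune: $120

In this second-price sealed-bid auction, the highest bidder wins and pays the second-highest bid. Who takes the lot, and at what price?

Sorting bids: 120 (Dune) > 101 (Hale) > 95 (Quill) > 49 (Meridian)
Dune wins with the highest bid; price is set by the runner-up at $101.

Dune pays $101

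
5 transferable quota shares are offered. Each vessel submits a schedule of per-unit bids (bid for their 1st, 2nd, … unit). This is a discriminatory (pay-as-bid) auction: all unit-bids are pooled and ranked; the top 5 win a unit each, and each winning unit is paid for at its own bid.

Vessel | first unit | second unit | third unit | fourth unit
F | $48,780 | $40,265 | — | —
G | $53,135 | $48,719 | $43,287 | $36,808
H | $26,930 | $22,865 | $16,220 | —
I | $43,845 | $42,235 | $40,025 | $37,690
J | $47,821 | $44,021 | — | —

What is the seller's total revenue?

Total revenue: $242,476

All unit-bids, highest first — top 5: 53,135 (G-1), 48,780 (F-1), 48,719 (G-2), 47,821 (J-1), 44,021 (J-2)
Next rejected bid: $43,845 (not a price — pay-as-bid).
Each winning unit pays its own bid.
Revenue = 53,135 + 48,780 + 48,719 + 47,821 + 44,021 = $242,476.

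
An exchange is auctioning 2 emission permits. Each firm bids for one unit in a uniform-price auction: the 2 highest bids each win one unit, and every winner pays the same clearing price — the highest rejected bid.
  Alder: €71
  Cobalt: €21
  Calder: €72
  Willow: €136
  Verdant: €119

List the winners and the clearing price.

Sorting: 136 (Willow), 119 (Verdant), 72 (Calder), 71 (Alder), …
Winners (2 units): Willow, Verdant.
Highest unsuccessful bid: €72 → clearing price.

Willow, Verdant; each pays €72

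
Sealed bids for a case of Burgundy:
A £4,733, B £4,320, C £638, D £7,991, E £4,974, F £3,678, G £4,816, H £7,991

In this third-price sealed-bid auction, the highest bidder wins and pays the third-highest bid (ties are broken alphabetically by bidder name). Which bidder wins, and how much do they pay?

Third-price sealed-bid auction: the highest bidder wins and pays the third-highest bid.
Sorting bids: 7,991 (D) > 7,991 (H) > 4,974 (E) > 4,816 (G) > 4,733 (A) > 4,320 (B) > …
Tie at £7,991 → D wins by tie-break.
D wins; payment is bid #3 in the ranking = £4,974.

D pays £4,974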